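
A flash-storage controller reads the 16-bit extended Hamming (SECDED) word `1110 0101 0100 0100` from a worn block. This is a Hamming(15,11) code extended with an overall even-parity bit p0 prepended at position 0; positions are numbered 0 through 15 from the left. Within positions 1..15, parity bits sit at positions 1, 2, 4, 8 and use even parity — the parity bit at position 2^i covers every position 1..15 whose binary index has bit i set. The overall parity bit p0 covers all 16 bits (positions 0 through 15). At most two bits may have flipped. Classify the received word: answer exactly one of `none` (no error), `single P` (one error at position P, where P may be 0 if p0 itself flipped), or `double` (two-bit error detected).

single 5

s1: b1⊕b3⊕b5⊕b7⊕b9⊕b11⊕b13⊕b15 = 1⊕0⊕1⊕1⊕1⊕0⊕1⊕0 = 1
s2: b2⊕b3⊕b6⊕b7⊕b10⊕b11⊕b14⊕b15 = 1⊕0⊕0⊕1⊕0⊕0⊕0⊕0 = 0
s4: b4⊕b5⊕b6⊕b7⊕b12⊕b13⊕b14⊕b15 = 0⊕1⊕0⊕1⊕0⊕1⊕0⊕0 = 1
s8: b8⊕b9⊕b10⊕b11⊕b12⊕b13⊕b14⊕b15 = 0⊕1⊕0⊕0⊕0⊕1⊕0⊕0 = 0
Syndrome (s8...s1) = 0101 → position 5.
Overall parity (XOR of all 16 bits, including p0): 1⊕1⊕1⊕0⊕0⊕1⊕0⊕1⊕0⊕1⊕0⊕0⊕0⊕1⊕0⊕0 = 1
Overall=1, syndrome position=5 → single-bit error at position 5.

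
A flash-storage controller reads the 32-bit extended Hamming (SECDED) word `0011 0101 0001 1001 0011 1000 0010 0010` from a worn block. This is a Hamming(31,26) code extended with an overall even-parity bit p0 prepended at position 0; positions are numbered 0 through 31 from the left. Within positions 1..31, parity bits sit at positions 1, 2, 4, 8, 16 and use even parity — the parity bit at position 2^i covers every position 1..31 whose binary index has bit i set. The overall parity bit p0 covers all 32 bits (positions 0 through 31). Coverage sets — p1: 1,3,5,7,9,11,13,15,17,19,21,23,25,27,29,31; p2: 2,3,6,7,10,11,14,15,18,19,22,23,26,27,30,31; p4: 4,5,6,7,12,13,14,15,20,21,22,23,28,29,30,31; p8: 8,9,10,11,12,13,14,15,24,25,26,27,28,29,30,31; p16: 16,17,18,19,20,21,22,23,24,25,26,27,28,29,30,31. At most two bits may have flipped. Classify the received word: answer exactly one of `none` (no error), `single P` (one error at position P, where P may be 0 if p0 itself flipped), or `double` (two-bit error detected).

s1: b1⊕b3⊕b5⊕b7⊕b9⊕b11⊕b13⊕b15⊕b17⊕b19⊕b21⊕b23⊕b25⊕b27⊕b29⊕b31 = 0⊕1⊕1⊕1⊕0⊕1⊕0⊕1⊕0⊕1⊕0⊕0⊕0⊕0⊕0⊕0 = 0
s2: b2⊕b3⊕b6⊕b7⊕b10⊕b11⊕b14⊕b15⊕b18⊕b19⊕b22⊕b23⊕b26⊕b27⊕b30⊕b31 = 1⊕1⊕0⊕1⊕0⊕1⊕0⊕1⊕1⊕1⊕0⊕0⊕1⊕0⊕1⊕0 = 1
s4: b4⊕b5⊕b6⊕b7⊕b12⊕b13⊕b14⊕b15⊕b20⊕b21⊕b22⊕b23⊕b28⊕b29⊕b30⊕b31 = 0⊕1⊕0⊕1⊕1⊕0⊕0⊕1⊕1⊕0⊕0⊕0⊕0⊕0⊕1⊕0 = 0
s8: b8⊕b9⊕b10⊕b11⊕b12⊕b13⊕b14⊕b15⊕b24⊕b25⊕b26⊕b27⊕b28⊕b29⊕b30⊕b31 = 0⊕0⊕0⊕1⊕1⊕0⊕0⊕1⊕0⊕0⊕1⊕0⊕0⊕0⊕1⊕0 = 1
s16: b16⊕b17⊕b18⊕b19⊕b20⊕b21⊕b22⊕b23⊕b24⊕b25⊕b26⊕b27⊕b28⊕b29⊕b30⊕b31 = 0⊕0⊕1⊕1⊕1⊕0⊕0⊕0⊕0⊕0⊕1⊕0⊕0⊕0⊕1⊕0 = 1
Syndrome (s16...s1) = 11010 → position 26.
Overall parity (XOR of all 32 bits, including p0): 0⊕0⊕1⊕1⊕0⊕1⊕0⊕1⊕0⊕0⊕0⊕1⊕1⊕0⊕0⊕1⊕0⊕0⊕1⊕1⊕1⊕0⊕0⊕0⊕0⊕0⊕1⊕0⊕0⊕0⊕1⊕0 = 0
Overall=0, syndrome position=26 → double-bit error detected (uncorrectable).

double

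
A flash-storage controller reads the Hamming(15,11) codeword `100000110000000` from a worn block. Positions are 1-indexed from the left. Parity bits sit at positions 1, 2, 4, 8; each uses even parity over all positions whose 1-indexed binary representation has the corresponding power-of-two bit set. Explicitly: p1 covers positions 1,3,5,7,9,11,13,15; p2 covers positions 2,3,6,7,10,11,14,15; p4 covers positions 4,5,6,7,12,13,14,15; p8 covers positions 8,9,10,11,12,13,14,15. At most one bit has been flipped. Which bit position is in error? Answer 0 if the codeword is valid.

s1: b1⊕b3⊕b5⊕b7⊕b9⊕b11⊕b13⊕b15 = 1⊕0⊕0⊕1⊕0⊕0⊕0⊕0 = 0
s2: b2⊕b3⊕b6⊕b7⊕b10⊕b11⊕b14⊕b15 = 0⊕0⊕0⊕1⊕0⊕0⊕0⊕0 = 1
s4: b4⊕b5⊕b6⊕b7⊕b12⊕b13⊕b14⊕b15 = 0⊕0⊕0⊕1⊕0⊕0⊕0⊕0 = 1
s8: b8⊕b9⊕b10⊕b11⊕b12⊕b13⊕b14⊕b15 = 1⊕0⊕0⊕0⊕0⊕0⊕0⊕0 = 1
Syndrome (s8...s1) = 1110 → position 14.

14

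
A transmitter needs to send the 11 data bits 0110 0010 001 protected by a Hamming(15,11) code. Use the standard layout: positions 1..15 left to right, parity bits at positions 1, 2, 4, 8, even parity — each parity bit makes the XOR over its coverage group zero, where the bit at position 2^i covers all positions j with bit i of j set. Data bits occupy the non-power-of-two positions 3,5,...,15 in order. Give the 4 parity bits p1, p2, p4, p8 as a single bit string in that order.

1110

Place data bits at non-power-of-two positions: b3=0, b5=1, b6=1, b7=0, b9=0, b10=0, b11=1, b12=0, b13=0, b14=0, b15=1.
p1 = XOR of data positions {3,5,7,9,11,13,15} = 0⊕1⊕0⊕0⊕1⊕0⊕1 = 1
p2 = XOR of data positions {3,6,7,10,11,14,15} = 0⊕1⊕0⊕0⊕1⊕0⊕1 = 1
p4 = XOR of data positions {5,6,7,12,13,14,15} = 1⊕1⊕0⊕0⊕0⊕0⊕1 = 1
p8 = XOR of data positions {9,10,11,12,13,14,15} = 0⊕0⊕1⊕0⊕0⊕0⊕1 = 0
Parity bits p1,p2,p4,p8 = 1110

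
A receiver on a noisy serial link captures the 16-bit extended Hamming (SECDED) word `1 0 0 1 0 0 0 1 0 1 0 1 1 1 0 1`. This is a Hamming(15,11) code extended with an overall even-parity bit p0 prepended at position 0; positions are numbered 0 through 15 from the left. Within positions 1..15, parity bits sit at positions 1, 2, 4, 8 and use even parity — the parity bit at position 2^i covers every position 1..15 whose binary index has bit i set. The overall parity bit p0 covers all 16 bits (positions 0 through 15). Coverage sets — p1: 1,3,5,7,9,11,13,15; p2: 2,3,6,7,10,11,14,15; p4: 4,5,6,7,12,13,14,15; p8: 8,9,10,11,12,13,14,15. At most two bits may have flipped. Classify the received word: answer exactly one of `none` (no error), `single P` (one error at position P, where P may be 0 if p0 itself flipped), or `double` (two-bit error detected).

s1: b1⊕b3⊕b5⊕b7⊕b9⊕b11⊕b13⊕b15 = 0⊕1⊕0⊕1⊕1⊕1⊕1⊕1 = 0
s2: b2⊕b3⊕b6⊕b7⊕b10⊕b11⊕b14⊕b15 = 0⊕1⊕0⊕1⊕0⊕1⊕0⊕1 = 0
s4: b4⊕b5⊕b6⊕b7⊕b12⊕b13⊕b14⊕b15 = 0⊕0⊕0⊕1⊕1⊕1⊕0⊕1 = 0
s8: b8⊕b9⊕b10⊕b11⊕b12⊕b13⊕b14⊕b15 = 0⊕1⊕0⊕1⊕1⊕1⊕0⊕1 = 1
Syndrome (s8...s1) = 1000 → position 8.
Overall parity (XOR of all 16 bits, including p0): 1⊕0⊕0⊕1⊕0⊕0⊕0⊕1⊕0⊕1⊕0⊕1⊕1⊕1⊕0⊕1 = 0
Overall=0, syndrome position=8 → double-bit error detected (uncorrectable).

double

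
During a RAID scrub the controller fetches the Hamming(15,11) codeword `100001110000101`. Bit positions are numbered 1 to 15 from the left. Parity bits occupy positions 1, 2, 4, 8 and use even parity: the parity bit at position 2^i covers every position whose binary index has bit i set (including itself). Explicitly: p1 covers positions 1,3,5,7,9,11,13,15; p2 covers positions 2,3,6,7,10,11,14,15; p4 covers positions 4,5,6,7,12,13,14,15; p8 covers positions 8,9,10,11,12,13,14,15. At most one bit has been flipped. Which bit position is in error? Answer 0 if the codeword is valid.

10

s1: b1⊕b3⊕b5⊕b7⊕b9⊕b11⊕b13⊕b15 = 1⊕0⊕0⊕1⊕0⊕0⊕1⊕1 = 0
s2: b2⊕b3⊕b6⊕b7⊕b10⊕b11⊕b14⊕b15 = 0⊕0⊕1⊕1⊕0⊕0⊕0⊕1 = 1
s4: b4⊕b5⊕b6⊕b7⊕b12⊕b13⊕b14⊕b15 = 0⊕0⊕1⊕1⊕0⊕1⊕0⊕1 = 0
s8: b8⊕b9⊕b10⊕b11⊕b12⊕b13⊕b14⊕b15 = 1⊕0⊕0⊕0⊕0⊕1⊕0⊕1 = 1
Syndrome (s8...s1) = 1010 → position 10.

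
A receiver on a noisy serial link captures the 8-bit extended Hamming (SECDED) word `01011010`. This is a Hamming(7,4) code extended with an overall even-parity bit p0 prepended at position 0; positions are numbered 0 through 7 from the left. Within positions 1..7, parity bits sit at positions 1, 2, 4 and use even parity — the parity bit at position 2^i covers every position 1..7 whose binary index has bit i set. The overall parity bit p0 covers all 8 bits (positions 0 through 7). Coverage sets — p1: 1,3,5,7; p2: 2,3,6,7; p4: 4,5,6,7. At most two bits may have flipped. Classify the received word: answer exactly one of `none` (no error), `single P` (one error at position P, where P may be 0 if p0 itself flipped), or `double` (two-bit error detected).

none

s1: b1⊕b3⊕b5⊕b7 = 1⊕1⊕0⊕0 = 0
s2: b2⊕b3⊕b6⊕b7 = 0⊕1⊕1⊕0 = 0
s4: b4⊕b5⊕b6⊕b7 = 1⊕0⊕1⊕0 = 0
Syndrome (s4...s1) = 000 → position 0 (no error).
Overall parity (XOR of all 8 bits, including p0): 0⊕1⊕0⊕1⊕1⊕0⊕1⊕0 = 0
Overall=0, syndrome position=0 → no error.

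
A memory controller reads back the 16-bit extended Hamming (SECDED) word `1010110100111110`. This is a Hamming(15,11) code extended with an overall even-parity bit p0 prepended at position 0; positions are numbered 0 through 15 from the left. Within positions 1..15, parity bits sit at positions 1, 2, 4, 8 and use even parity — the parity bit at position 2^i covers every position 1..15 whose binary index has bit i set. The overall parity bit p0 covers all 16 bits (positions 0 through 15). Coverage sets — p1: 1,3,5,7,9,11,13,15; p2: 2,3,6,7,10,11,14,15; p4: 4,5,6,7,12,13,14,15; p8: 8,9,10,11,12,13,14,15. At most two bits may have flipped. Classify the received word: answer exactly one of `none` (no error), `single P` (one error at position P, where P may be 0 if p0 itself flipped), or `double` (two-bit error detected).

double

s1: b1⊕b3⊕b5⊕b7⊕b9⊕b11⊕b13⊕b15 = 0⊕0⊕1⊕1⊕0⊕1⊕1⊕0 = 0
s2: b2⊕b3⊕b6⊕b7⊕b10⊕b11⊕b14⊕b15 = 1⊕0⊕0⊕1⊕1⊕1⊕1⊕0 = 1
s4: b4⊕b5⊕b6⊕b7⊕b12⊕b13⊕b14⊕b15 = 1⊕1⊕0⊕1⊕1⊕1⊕1⊕0 = 0
s8: b8⊕b9⊕b10⊕b11⊕b12⊕b13⊕b14⊕b15 = 0⊕0⊕1⊕1⊕1⊕1⊕1⊕0 = 1
Syndrome (s8...s1) = 1010 → position 10.
Overall parity (XOR of all 16 bits, including p0): 1⊕0⊕1⊕0⊕1⊕1⊕0⊕1⊕0⊕0⊕1⊕1⊕1⊕1⊕1⊕0 = 0
Overall=0, syndrome position=10 → double-bit error detected (uncorrectable).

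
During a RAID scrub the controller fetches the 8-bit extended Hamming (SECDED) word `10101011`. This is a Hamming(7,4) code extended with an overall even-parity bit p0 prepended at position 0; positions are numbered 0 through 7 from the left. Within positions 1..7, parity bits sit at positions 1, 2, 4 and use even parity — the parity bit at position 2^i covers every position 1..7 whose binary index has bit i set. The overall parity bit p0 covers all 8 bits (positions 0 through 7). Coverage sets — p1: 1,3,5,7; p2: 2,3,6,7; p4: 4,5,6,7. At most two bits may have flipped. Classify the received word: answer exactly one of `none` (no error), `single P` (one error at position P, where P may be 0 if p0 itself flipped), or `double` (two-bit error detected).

single 7

s1: b1⊕b3⊕b5⊕b7 = 0⊕0⊕0⊕1 = 1
s2: b2⊕b3⊕b6⊕b7 = 1⊕0⊕1⊕1 = 1
s4: b4⊕b5⊕b6⊕b7 = 1⊕0⊕1⊕1 = 1
Syndrome (s4...s1) = 111 → position 7.
Overall parity (XOR of all 8 bits, including p0): 1⊕0⊕1⊕0⊕1⊕0⊕1⊕1 = 1
Overall=1, syndrome position=7 → single-bit error at position 7.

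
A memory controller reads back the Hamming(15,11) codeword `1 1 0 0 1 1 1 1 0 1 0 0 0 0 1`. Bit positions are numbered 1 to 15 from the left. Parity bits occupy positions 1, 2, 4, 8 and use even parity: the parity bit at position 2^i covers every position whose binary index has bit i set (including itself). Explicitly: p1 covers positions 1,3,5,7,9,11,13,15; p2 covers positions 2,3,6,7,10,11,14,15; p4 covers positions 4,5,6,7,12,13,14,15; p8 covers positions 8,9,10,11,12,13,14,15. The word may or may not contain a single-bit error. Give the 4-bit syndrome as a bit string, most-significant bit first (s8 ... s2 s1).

s1: b1⊕b3⊕b5⊕b7⊕b9⊕b11⊕b13⊕b15 = 1⊕0⊕1⊕1⊕0⊕0⊕0⊕1 = 0
s2: b2⊕b3⊕b6⊕b7⊕b10⊕b11⊕b14⊕b15 = 1⊕0⊕1⊕1⊕1⊕0⊕0⊕1 = 1
s4: b4⊕b5⊕b6⊕b7⊕b12⊕b13⊕b14⊕b15 = 0⊕1⊕1⊕1⊕0⊕0⊕0⊕1 = 0
s8: b8⊕b9⊕b10⊕b11⊕b12⊕b13⊕b14⊕b15 = 1⊕0⊕1⊕0⊕0⊕0⊕0⊕1 = 1
Syndrome (s8...s1) = 1010 → position 10.

1010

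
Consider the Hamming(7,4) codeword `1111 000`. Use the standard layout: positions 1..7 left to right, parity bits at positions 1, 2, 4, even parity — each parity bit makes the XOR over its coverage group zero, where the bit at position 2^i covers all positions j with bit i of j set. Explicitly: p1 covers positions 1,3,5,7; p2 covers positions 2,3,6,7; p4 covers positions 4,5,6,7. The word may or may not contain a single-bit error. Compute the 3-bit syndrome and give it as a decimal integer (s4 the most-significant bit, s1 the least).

4

s1: b1⊕b3⊕b5⊕b7 = 1⊕1⊕0⊕0 = 0
s2: b2⊕b3⊕b6⊕b7 = 1⊕1⊕0⊕0 = 0
s4: b4⊕b5⊕b6⊕b7 = 1⊕0⊕0⊕0 = 1
Syndrome (s4...s1) = 100 → position 4.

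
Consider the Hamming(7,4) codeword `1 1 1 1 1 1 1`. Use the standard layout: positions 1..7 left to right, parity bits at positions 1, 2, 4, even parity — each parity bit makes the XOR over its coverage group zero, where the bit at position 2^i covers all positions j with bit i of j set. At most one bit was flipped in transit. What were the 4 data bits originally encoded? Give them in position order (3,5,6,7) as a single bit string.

s1: b1⊕b3⊕b5⊕b7 = 1⊕1⊕1⊕1 = 0
s2: b2⊕b3⊕b6⊕b7 = 1⊕1⊕1⊕1 = 0
s4: b4⊕b5⊕b6⊕b7 = 1⊕1⊕1⊕1 = 0
Syndrome (s4...s1) = 000 → position 0 (no error).
No correction needed.
Data bits at positions 3,5,6,7: 1111

1111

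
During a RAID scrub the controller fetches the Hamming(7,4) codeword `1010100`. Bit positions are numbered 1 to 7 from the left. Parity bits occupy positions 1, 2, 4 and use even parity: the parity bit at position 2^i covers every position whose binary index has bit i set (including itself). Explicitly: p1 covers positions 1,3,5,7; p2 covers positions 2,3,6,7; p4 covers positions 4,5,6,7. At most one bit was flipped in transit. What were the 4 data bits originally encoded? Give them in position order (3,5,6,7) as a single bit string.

s1: b1⊕b3⊕b5⊕b7 = 1⊕1⊕1⊕0 = 1
s2: b2⊕b3⊕b6⊕b7 = 0⊕1⊕0⊕0 = 1
s4: b4⊕b5⊕b6⊕b7 = 0⊕1⊕0⊕0 = 1
Syndrome (s4...s1) = 111 → position 7.
Flip bit 7: corrected codeword = 1010101
Data bits at positions 3,5,6,7: 1101

1101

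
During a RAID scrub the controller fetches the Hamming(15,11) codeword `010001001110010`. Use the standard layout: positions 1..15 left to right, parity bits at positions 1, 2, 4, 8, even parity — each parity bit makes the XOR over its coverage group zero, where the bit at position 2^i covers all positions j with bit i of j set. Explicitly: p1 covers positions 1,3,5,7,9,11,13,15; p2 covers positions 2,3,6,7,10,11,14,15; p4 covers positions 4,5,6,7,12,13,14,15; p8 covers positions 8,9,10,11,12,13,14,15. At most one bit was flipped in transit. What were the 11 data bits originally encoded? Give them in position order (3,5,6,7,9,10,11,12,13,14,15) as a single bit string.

00101110010

s1: b1⊕b3⊕b5⊕b7⊕b9⊕b11⊕b13⊕b15 = 0⊕0⊕0⊕0⊕1⊕1⊕0⊕0 = 0
s2: b2⊕b3⊕b6⊕b7⊕b10⊕b11⊕b14⊕b15 = 1⊕0⊕1⊕0⊕1⊕1⊕1⊕0 = 1
s4: b4⊕b5⊕b6⊕b7⊕b12⊕b13⊕b14⊕b15 = 0⊕0⊕1⊕0⊕0⊕0⊕1⊕0 = 0
s8: b8⊕b9⊕b10⊕b11⊕b12⊕b13⊕b14⊕b15 = 0⊕1⊕1⊕1⊕0⊕0⊕1⊕0 = 0
Syndrome (s8...s1) = 0010 → position 2.
Flip bit 2: corrected codeword = 000001001110010
Data bits at positions 3,5,6,7,9,10,11,12,13,14,15: 00101110010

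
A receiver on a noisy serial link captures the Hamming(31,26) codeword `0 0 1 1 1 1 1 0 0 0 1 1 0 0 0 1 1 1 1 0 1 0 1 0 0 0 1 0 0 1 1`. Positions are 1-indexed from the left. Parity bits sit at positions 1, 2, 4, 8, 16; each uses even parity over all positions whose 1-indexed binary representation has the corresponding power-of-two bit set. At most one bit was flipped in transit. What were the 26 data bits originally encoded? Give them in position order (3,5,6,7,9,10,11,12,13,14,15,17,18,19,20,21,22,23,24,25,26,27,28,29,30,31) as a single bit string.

s1: b1⊕b3⊕b5⊕b7⊕b9⊕b11⊕b13⊕b15⊕b17⊕b19⊕b21⊕b23⊕b25⊕b27⊕b29⊕b31 = 0⊕1⊕1⊕1⊕0⊕1⊕0⊕0⊕1⊕1⊕1⊕1⊕0⊕1⊕0⊕1 = 0
s2: b2⊕b3⊕b6⊕b7⊕b10⊕b11⊕b14⊕b15⊕b18⊕b19⊕b22⊕b23⊕b26⊕b27⊕b30⊕b31 = 0⊕1⊕1⊕1⊕0⊕1⊕0⊕0⊕1⊕1⊕0⊕1⊕0⊕1⊕1⊕1 = 0
s4: b4⊕b5⊕b6⊕b7⊕b12⊕b13⊕b14⊕b15⊕b20⊕b21⊕b22⊕b23⊕b28⊕b29⊕b30⊕b31 = 1⊕1⊕1⊕1⊕1⊕0⊕0⊕0⊕0⊕1⊕0⊕1⊕0⊕0⊕1⊕1 = 1
s8: b8⊕b9⊕b10⊕b11⊕b12⊕b13⊕b14⊕b15⊕b24⊕b25⊕b26⊕b27⊕b28⊕b29⊕b30⊕b31 = 0⊕0⊕0⊕1⊕1⊕0⊕0⊕0⊕0⊕0⊕0⊕1⊕0⊕0⊕1⊕1 = 1
s16: b16⊕b17⊕b18⊕b19⊕b20⊕b21⊕b22⊕b23⊕b24⊕b25⊕b26⊕b27⊕b28⊕b29⊕b30⊕b31 = 1⊕1⊕1⊕1⊕0⊕1⊕0⊕1⊕0⊕0⊕0⊕1⊕0⊕0⊕1⊕1 = 1
Syndrome (s16...s1) = 11100 → position 28.
Flip bit 28: corrected codeword = 0011111000110001111010100011011
Data bits at positions 3,5,6,7,9,10,11,12,13,14,15,17,18,19,20,21,22,23,24,25,26,27,28,29,30,31: 11110011000111010100011011

11110011000111010100011011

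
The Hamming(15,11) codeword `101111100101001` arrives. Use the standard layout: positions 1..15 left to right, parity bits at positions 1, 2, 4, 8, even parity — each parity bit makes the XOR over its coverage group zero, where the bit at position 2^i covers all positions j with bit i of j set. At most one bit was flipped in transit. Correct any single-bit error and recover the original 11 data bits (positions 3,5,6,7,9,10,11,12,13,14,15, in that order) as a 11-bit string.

s1: b1⊕b3⊕b5⊕b7⊕b9⊕b11⊕b13⊕b15 = 1⊕1⊕1⊕1⊕0⊕0⊕0⊕1 = 1
s2: b2⊕b3⊕b6⊕b7⊕b10⊕b11⊕b14⊕b15 = 0⊕1⊕1⊕1⊕1⊕0⊕0⊕1 = 1
s4: b4⊕b5⊕b6⊕b7⊕b12⊕b13⊕b14⊕b15 = 1⊕1⊕1⊕1⊕1⊕0⊕0⊕1 = 0
s8: b8⊕b9⊕b10⊕b11⊕b12⊕b13⊕b14⊕b15 = 0⊕0⊕1⊕0⊕1⊕0⊕0⊕1 = 1
Syndrome (s8...s1) = 1011 → position 11.
Flip bit 11: corrected codeword = 101111100111001
Data bits at positions 3,5,6,7,9,10,11,12,13,14,15: 11110111001

11110111001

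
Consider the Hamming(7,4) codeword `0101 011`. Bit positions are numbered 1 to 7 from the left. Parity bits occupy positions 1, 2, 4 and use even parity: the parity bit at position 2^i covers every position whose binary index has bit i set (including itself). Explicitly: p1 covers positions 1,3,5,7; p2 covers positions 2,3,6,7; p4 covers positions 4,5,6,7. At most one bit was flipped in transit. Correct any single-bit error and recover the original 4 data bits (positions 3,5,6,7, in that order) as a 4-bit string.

s1: b1⊕b3⊕b5⊕b7 = 0⊕0⊕0⊕1 = 1
s2: b2⊕b3⊕b6⊕b7 = 1⊕0⊕1⊕1 = 1
s4: b4⊕b5⊕b6⊕b7 = 1⊕0⊕1⊕1 = 1
Syndrome (s4...s1) = 111 → position 7.
Flip bit 7: corrected codeword = 0101010
Data bits at positions 3,5,6,7: 0010

0010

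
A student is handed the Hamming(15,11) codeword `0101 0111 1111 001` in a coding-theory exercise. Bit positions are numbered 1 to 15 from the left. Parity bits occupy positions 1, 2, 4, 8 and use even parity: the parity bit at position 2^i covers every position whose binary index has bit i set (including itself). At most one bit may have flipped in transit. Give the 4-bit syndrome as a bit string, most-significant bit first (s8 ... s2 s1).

0100

s1: b1⊕b3⊕b5⊕b7⊕b9⊕b11⊕b13⊕b15 = 0⊕0⊕0⊕1⊕1⊕1⊕0⊕1 = 0
s2: b2⊕b3⊕b6⊕b7⊕b10⊕b11⊕b14⊕b15 = 1⊕0⊕1⊕1⊕1⊕1⊕0⊕1 = 0
s4: b4⊕b5⊕b6⊕b7⊕b12⊕b13⊕b14⊕b15 = 1⊕0⊕1⊕1⊕1⊕0⊕0⊕1 = 1
s8: b8⊕b9⊕b10⊕b11⊕b12⊕b13⊕b14⊕b15 = 1⊕1⊕1⊕1⊕1⊕0⊕0⊕1 = 0
Syndrome (s8...s1) = 0100 → position 4.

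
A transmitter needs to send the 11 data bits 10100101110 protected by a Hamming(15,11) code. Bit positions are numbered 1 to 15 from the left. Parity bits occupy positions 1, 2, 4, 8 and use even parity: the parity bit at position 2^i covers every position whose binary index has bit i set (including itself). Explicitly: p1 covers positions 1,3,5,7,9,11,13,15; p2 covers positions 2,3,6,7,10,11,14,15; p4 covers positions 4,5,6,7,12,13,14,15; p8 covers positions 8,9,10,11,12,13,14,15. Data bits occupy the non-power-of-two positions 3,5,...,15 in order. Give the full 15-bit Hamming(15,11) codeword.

Place data bits at non-power-of-two positions: b3=1, b5=0, b6=1, b7=0, b9=0, b10=1, b11=0, b12=1, b13=1, b14=1, b15=0.
p1 = XOR of data positions {3,5,7,9,11,13,15} = 1⊕0⊕0⊕0⊕0⊕1⊕0 = 0
p2 = XOR of data positions {3,6,7,10,11,14,15} = 1⊕1⊕0⊕1⊕0⊕1⊕0 = 0
p4 = XOR of data positions {5,6,7,12,13,14,15} = 0⊕1⊕0⊕1⊕1⊕1⊕0 = 0
p8 = XOR of data positions {9,10,11,12,13,14,15} = 0⊕1⊕0⊕1⊕1⊕1⊕0 = 0
Codeword b1..b15 = 001001000101110

001001000101110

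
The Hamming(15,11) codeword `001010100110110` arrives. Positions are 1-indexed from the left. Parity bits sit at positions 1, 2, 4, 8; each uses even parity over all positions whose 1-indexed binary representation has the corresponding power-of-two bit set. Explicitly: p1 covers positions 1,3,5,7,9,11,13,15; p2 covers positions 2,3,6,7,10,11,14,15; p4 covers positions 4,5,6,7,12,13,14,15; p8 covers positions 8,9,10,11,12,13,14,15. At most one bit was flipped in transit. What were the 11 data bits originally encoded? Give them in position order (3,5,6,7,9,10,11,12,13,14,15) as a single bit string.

01010110110

s1: b1⊕b3⊕b5⊕b7⊕b9⊕b11⊕b13⊕b15 = 0⊕1⊕1⊕1⊕0⊕1⊕1⊕0 = 1
s2: b2⊕b3⊕b6⊕b7⊕b10⊕b11⊕b14⊕b15 = 0⊕1⊕0⊕1⊕1⊕1⊕1⊕0 = 1
s4: b4⊕b5⊕b6⊕b7⊕b12⊕b13⊕b14⊕b15 = 0⊕1⊕0⊕1⊕0⊕1⊕1⊕0 = 0
s8: b8⊕b9⊕b10⊕b11⊕b12⊕b13⊕b14⊕b15 = 0⊕0⊕1⊕1⊕0⊕1⊕1⊕0 = 0
Syndrome (s8...s1) = 0011 → position 3.
Flip bit 3: corrected codeword = 000010100110110
Data bits at positions 3,5,6,7,9,10,11,12,13,14,15: 01010110110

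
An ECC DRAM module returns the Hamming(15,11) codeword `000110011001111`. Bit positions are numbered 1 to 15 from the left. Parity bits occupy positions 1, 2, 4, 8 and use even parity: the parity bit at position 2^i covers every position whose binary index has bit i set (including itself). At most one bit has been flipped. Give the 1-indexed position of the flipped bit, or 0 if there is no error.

0

s1: b1⊕b3⊕b5⊕b7⊕b9⊕b11⊕b13⊕b15 = 0⊕0⊕1⊕0⊕1⊕0⊕1⊕1 = 0
s2: b2⊕b3⊕b6⊕b7⊕b10⊕b11⊕b14⊕b15 = 0⊕0⊕0⊕0⊕0⊕0⊕1⊕1 = 0
s4: b4⊕b5⊕b6⊕b7⊕b12⊕b13⊕b14⊕b15 = 1⊕1⊕0⊕0⊕1⊕1⊕1⊕1 = 0
s8: b8⊕b9⊕b10⊕b11⊕b12⊕b13⊕b14⊕b15 = 1⊕1⊕0⊕0⊕1⊕1⊕1⊕1 = 0
Syndrome (s8...s1) = 0000 → position 0 (no error).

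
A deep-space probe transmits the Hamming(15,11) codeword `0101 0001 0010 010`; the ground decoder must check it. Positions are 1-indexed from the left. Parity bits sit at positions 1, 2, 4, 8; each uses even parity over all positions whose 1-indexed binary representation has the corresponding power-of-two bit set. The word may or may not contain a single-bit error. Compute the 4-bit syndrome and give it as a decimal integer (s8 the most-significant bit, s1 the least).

s1: b1⊕b3⊕b5⊕b7⊕b9⊕b11⊕b13⊕b15 = 0⊕0⊕0⊕0⊕0⊕1⊕0⊕0 = 1
s2: b2⊕b3⊕b6⊕b7⊕b10⊕b11⊕b14⊕b15 = 1⊕0⊕0⊕0⊕0⊕1⊕1⊕0 = 1
s4: b4⊕b5⊕b6⊕b7⊕b12⊕b13⊕b14⊕b15 = 1⊕0⊕0⊕0⊕0⊕0⊕1⊕0 = 0
s8: b8⊕b9⊕b10⊕b11⊕b12⊕b13⊕b14⊕b15 = 1⊕0⊕0⊕1⊕0⊕0⊕1⊕0 = 1
Syndrome (s8...s1) = 1011 → position 11.

11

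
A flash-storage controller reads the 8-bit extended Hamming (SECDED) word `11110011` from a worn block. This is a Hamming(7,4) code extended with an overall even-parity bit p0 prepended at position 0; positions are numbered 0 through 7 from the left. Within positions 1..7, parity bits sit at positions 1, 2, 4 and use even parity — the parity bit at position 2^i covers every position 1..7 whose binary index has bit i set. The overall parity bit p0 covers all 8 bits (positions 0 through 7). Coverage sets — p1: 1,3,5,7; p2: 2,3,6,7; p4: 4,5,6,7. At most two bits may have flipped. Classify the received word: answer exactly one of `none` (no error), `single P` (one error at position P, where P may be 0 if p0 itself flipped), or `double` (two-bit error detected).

s1: b1⊕b3⊕b5⊕b7 = 1⊕1⊕0⊕1 = 1
s2: b2⊕b3⊕b6⊕b7 = 1⊕1⊕1⊕1 = 0
s4: b4⊕b5⊕b6⊕b7 = 0⊕0⊕1⊕1 = 0
Syndrome (s4...s1) = 001 → position 1.
Overall parity (XOR of all 8 bits, including p0): 1⊕1⊕1⊕1⊕0⊕0⊕1⊕1 = 0
Overall=0, syndrome position=1 → double-bit error detected (uncorrectable).

double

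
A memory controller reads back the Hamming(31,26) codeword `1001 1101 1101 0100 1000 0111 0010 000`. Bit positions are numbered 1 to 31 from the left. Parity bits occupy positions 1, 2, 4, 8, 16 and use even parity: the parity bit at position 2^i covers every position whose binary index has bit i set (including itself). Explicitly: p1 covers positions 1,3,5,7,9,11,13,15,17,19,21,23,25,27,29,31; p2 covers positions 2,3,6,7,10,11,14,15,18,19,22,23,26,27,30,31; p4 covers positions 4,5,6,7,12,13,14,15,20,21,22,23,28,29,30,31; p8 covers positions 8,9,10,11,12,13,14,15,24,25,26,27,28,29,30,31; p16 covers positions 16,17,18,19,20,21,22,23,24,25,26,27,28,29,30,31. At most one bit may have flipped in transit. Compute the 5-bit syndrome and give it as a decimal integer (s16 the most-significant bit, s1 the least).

28

s1: b1⊕b3⊕b5⊕b7⊕b9⊕b11⊕b13⊕b15⊕b17⊕b19⊕b21⊕b23⊕b25⊕b27⊕b29⊕b31 = 1⊕0⊕1⊕0⊕1⊕0⊕0⊕0⊕1⊕0⊕0⊕1⊕0⊕1⊕0⊕0 = 0
s2: b2⊕b3⊕b6⊕b7⊕b10⊕b11⊕b14⊕b15⊕b18⊕b19⊕b22⊕b23⊕b26⊕b27⊕b30⊕b31 = 0⊕0⊕1⊕0⊕1⊕0⊕1⊕0⊕0⊕0⊕1⊕1⊕0⊕1⊕0⊕0 = 0
s4: b4⊕b5⊕b6⊕b7⊕b12⊕b13⊕b14⊕b15⊕b20⊕b21⊕b22⊕b23⊕b28⊕b29⊕b30⊕b31 = 1⊕1⊕1⊕0⊕1⊕0⊕1⊕0⊕0⊕0⊕1⊕1⊕0⊕0⊕0⊕0 = 1
s8: b8⊕b9⊕b10⊕b11⊕b12⊕b13⊕b14⊕b15⊕b24⊕b25⊕b26⊕b27⊕b28⊕b29⊕b30⊕b31 = 1⊕1⊕1⊕0⊕1⊕0⊕1⊕0⊕1⊕0⊕0⊕1⊕0⊕0⊕0⊕0 = 1
s16: b16⊕b17⊕b18⊕b19⊕b20⊕b21⊕b22⊕b23⊕b24⊕b25⊕b26⊕b27⊕b28⊕b29⊕b30⊕b31 = 0⊕1⊕0⊕0⊕0⊕0⊕1⊕1⊕1⊕0⊕0⊕1⊕0⊕0⊕0⊕0 = 1
Syndrome (s16...s1) = 11100 → position 28.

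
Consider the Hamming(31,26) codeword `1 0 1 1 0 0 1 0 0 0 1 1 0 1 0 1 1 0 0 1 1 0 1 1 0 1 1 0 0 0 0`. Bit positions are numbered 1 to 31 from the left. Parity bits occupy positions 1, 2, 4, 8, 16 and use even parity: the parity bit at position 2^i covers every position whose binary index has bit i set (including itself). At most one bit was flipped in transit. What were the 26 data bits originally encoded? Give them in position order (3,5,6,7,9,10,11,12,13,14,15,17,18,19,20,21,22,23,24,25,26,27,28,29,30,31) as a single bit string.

s1: b1⊕b3⊕b5⊕b7⊕b9⊕b11⊕b13⊕b15⊕b17⊕b19⊕b21⊕b23⊕b25⊕b27⊕b29⊕b31 = 1⊕1⊕0⊕1⊕0⊕1⊕0⊕0⊕1⊕0⊕1⊕1⊕0⊕1⊕0⊕0 = 0
s2: b2⊕b3⊕b6⊕b7⊕b10⊕b11⊕b14⊕b15⊕b18⊕b19⊕b22⊕b23⊕b26⊕b27⊕b30⊕b31 = 0⊕1⊕0⊕1⊕0⊕1⊕1⊕0⊕0⊕0⊕0⊕1⊕1⊕1⊕0⊕0 = 1
s4: b4⊕b5⊕b6⊕b7⊕b12⊕b13⊕b14⊕b15⊕b20⊕b21⊕b22⊕b23⊕b28⊕b29⊕b30⊕b31 = 1⊕0⊕0⊕1⊕1⊕0⊕1⊕0⊕1⊕1⊕0⊕1⊕0⊕0⊕0⊕0 = 1
s8: b8⊕b9⊕b10⊕b11⊕b12⊕b13⊕b14⊕b15⊕b24⊕b25⊕b26⊕b27⊕b28⊕b29⊕b30⊕b31 = 0⊕0⊕0⊕1⊕1⊕0⊕1⊕0⊕1⊕0⊕1⊕1⊕0⊕0⊕0⊕0 = 0
s16: b16⊕b17⊕b18⊕b19⊕b20⊕b21⊕b22⊕b23⊕b24⊕b25⊕b26⊕b27⊕b28⊕b29⊕b30⊕b31 = 1⊕1⊕0⊕0⊕1⊕1⊕0⊕1⊕1⊕0⊕1⊕1⊕0⊕0⊕0⊕0 = 0
Syndrome (s16...s1) = 00110 → position 6.
Flip bit 6: corrected codeword = 1011011000110101100110110110000
Data bits at positions 3,5,6,7,9,10,11,12,13,14,15,17,18,19,20,21,22,23,24,25,26,27,28,29,30,31: 10110011010100110110110000

10110011010100110110110000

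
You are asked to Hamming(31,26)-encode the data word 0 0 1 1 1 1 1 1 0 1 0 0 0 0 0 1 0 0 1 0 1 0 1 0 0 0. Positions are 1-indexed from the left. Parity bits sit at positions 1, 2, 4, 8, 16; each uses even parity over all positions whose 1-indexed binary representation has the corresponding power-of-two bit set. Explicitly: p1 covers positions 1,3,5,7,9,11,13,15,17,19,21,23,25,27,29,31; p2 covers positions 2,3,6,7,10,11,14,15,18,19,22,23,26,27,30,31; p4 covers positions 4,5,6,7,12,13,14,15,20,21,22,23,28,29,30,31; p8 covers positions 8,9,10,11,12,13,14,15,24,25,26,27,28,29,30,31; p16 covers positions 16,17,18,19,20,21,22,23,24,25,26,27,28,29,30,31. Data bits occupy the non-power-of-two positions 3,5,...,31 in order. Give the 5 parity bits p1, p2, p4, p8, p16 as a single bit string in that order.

Place data bits at non-power-of-two positions: b3=0, b5=0, b6=1, b7=1, b9=1, b10=1, b11=1, b12=1, b13=0, b14=1, b15=0, b17=0, b18=0, b19=0, b20=0, b21=1, b22=0, b23=0, b24=1, b25=0, b26=1, b27=0, b28=1, b29=0, b30=0, b31=0.
p1 = XOR of data positions {3,5,7,9,11,13,15,17,19,21,23,25,27,29,31} = 0⊕0⊕1⊕1⊕1⊕0⊕0⊕0⊕0⊕1⊕0⊕0⊕0⊕0⊕0 = 0
p2 = XOR of data positions {3,6,7,10,11,14,15,18,19,22,23,26,27,30,31} = 0⊕1⊕1⊕1⊕1⊕1⊕0⊕0⊕0⊕0⊕0⊕1⊕0⊕0⊕0 = 0
p4 = XOR of data positions {5,6,7,12,13,14,15,20,21,22,23,28,29,30,31} = 0⊕1⊕1⊕1⊕0⊕1⊕0⊕0⊕1⊕0⊕0⊕1⊕0⊕0⊕0 = 0
p8 = XOR of data positions {9,10,11,12,13,14,15,24,25,26,27,28,29,30,31} = 1⊕1⊕1⊕1⊕0⊕1⊕0⊕1⊕0⊕1⊕0⊕1⊕0⊕0⊕0 = 0
p16 = XOR of data positions {17,18,19,20,21,22,23,24,25,26,27,28,29,30,31} = 0⊕0⊕0⊕0⊕1⊕0⊕0⊕1⊕0⊕1⊕0⊕1⊕0⊕0⊕0 = 0
Parity bits p1,p2,p4,p8,p16 = 00000

00000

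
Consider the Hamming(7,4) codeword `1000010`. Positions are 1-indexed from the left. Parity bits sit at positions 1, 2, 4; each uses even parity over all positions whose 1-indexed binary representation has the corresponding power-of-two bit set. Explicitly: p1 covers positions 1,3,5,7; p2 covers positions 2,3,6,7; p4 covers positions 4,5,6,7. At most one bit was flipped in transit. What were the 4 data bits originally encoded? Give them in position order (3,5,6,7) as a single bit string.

s1: b1⊕b3⊕b5⊕b7 = 1⊕0⊕0⊕0 = 1
s2: b2⊕b3⊕b6⊕b7 = 0⊕0⊕1⊕0 = 1
s4: b4⊕b5⊕b6⊕b7 = 0⊕0⊕1⊕0 = 1
Syndrome (s4...s1) = 111 → position 7.
Flip bit 7: corrected codeword = 1000011
Data bits at positions 3,5,6,7: 0011

0011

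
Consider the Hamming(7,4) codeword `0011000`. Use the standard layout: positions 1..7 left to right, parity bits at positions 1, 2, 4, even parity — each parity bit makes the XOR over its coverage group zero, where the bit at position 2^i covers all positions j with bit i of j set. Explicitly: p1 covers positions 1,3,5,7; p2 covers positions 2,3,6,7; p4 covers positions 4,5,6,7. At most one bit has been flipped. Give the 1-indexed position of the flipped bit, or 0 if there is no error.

7

s1: b1⊕b3⊕b5⊕b7 = 0⊕1⊕0⊕0 = 1
s2: b2⊕b3⊕b6⊕b7 = 0⊕1⊕0⊕0 = 1
s4: b4⊕b5⊕b6⊕b7 = 1⊕0⊕0⊕0 = 1
Syndrome (s4...s1) = 111 → position 7.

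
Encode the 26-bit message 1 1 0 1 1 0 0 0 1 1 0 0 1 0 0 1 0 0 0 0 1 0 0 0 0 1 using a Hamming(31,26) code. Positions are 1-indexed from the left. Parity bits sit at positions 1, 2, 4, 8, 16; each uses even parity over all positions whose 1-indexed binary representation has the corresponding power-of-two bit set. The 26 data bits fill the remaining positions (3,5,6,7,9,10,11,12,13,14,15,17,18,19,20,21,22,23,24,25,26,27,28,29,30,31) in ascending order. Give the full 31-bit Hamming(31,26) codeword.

Place data bits at non-power-of-two positions: b3=1, b5=1, b6=0, b7=1, b9=1, b10=0, b11=0, b12=0, b13=1, b14=1, b15=0, b17=0, b18=1, b19=0, b20=0, b21=1, b22=0, b23=0, b24=0, b25=0, b26=1, b27=0, b28=0, b29=0, b30=0, b31=1.
p1 = XOR of data positions {3,5,7,9,11,13,15,17,19,21,23,25,27,29,31} = 1⊕1⊕1⊕1⊕0⊕1⊕0⊕0⊕0⊕1⊕0⊕0⊕0⊕0⊕1 = 1
p2 = XOR of data positions {3,6,7,10,11,14,15,18,19,22,23,26,27,30,31} = 1⊕0⊕1⊕0⊕0⊕1⊕0⊕1⊕0⊕0⊕0⊕1⊕0⊕0⊕1 = 0
p4 = XOR of data positions {5,6,7,12,13,14,15,20,21,22,23,28,29,30,31} = 1⊕0⊕1⊕0⊕1⊕1⊕0⊕0⊕1⊕0⊕0⊕0⊕0⊕0⊕1 = 0
p8 = XOR of data positions {9,10,11,12,13,14,15,24,25,26,27,28,29,30,31} = 1⊕0⊕0⊕0⊕1⊕1⊕0⊕0⊕0⊕1⊕0⊕0⊕0⊕0⊕1 = 1
p16 = XOR of data positions {17,18,19,20,21,22,23,24,25,26,27,28,29,30,31} = 0⊕1⊕0⊕0⊕1⊕0⊕0⊕0⊕0⊕1⊕0⊕0⊕0⊕0⊕1 = 0
Codeword b1..b31 = 1010101110001100010010000100001

1010101110001100010010000100001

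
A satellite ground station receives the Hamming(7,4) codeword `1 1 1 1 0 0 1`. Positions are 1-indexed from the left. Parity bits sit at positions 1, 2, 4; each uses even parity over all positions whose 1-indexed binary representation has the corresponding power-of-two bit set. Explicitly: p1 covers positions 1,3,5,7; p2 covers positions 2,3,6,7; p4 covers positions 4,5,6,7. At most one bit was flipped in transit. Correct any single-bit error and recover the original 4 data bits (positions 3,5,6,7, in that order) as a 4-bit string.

0001

s1: b1⊕b3⊕b5⊕b7 = 1⊕1⊕0⊕1 = 1
s2: b2⊕b3⊕b6⊕b7 = 1⊕1⊕0⊕1 = 1
s4: b4⊕b5⊕b6⊕b7 = 1⊕0⊕0⊕1 = 0
Syndrome (s4...s1) = 011 → position 3.
Flip bit 3: corrected codeword = 1101001
Data bits at positions 3,5,6,7: 0001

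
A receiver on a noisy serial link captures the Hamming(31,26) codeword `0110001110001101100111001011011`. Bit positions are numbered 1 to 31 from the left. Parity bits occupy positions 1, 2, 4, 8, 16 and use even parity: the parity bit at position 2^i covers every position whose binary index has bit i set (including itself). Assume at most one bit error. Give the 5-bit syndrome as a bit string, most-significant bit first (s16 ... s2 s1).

01101

s1: b1⊕b3⊕b5⊕b7⊕b9⊕b11⊕b13⊕b15⊕b17⊕b19⊕b21⊕b23⊕b25⊕b27⊕b29⊕b31 = 0⊕1⊕0⊕1⊕1⊕0⊕1⊕0⊕1⊕0⊕1⊕0⊕1⊕1⊕0⊕1 = 1
s2: b2⊕b3⊕b6⊕b7⊕b10⊕b11⊕b14⊕b15⊕b18⊕b19⊕b22⊕b23⊕b26⊕b27⊕b30⊕b31 = 1⊕1⊕0⊕1⊕0⊕0⊕1⊕0⊕0⊕0⊕1⊕0⊕0⊕1⊕1⊕1 = 0
s4: b4⊕b5⊕b6⊕b7⊕b12⊕b13⊕b14⊕b15⊕b20⊕b21⊕b22⊕b23⊕b28⊕b29⊕b30⊕b31 = 0⊕0⊕0⊕1⊕0⊕1⊕1⊕0⊕1⊕1⊕1⊕0⊕1⊕0⊕1⊕1 = 1
s8: b8⊕b9⊕b10⊕b11⊕b12⊕b13⊕b14⊕b15⊕b24⊕b25⊕b26⊕b27⊕b28⊕b29⊕b30⊕b31 = 1⊕1⊕0⊕0⊕0⊕1⊕1⊕0⊕0⊕1⊕0⊕1⊕1⊕0⊕1⊕1 = 1
s16: b16⊕b17⊕b18⊕b19⊕b20⊕b21⊕b22⊕b23⊕b24⊕b25⊕b26⊕b27⊕b28⊕b29⊕b30⊕b31 = 1⊕1⊕0⊕0⊕1⊕1⊕1⊕0⊕0⊕1⊕0⊕1⊕1⊕0⊕1⊕1 = 0
Syndrome (s16...s1) = 01101 → position 13.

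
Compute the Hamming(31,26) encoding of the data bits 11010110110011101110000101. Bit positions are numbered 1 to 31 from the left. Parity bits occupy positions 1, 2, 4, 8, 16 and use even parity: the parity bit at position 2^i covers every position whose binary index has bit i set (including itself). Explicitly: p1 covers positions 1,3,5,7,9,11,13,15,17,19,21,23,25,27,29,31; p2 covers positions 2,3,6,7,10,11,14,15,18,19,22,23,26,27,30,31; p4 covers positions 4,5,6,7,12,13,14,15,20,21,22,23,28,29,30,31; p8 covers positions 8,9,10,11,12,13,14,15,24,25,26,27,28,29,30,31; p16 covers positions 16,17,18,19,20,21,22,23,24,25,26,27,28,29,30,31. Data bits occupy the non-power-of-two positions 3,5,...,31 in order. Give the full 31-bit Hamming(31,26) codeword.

1011101101101100011101110000101

Place data bits at non-power-of-two positions: b3=1, b5=1, b6=0, b7=1, b9=0, b10=1, b11=1, b12=0, b13=1, b14=1, b15=0, b17=0, b18=1, b19=1, b20=1, b21=0, b22=1, b23=1, b24=1, b25=0, b26=0, b27=0, b28=0, b29=1, b30=0, b31=1.
p1 = XOR of data positions {3,5,7,9,11,13,15,17,19,21,23,25,27,29,31} = 1⊕1⊕1⊕0⊕1⊕1⊕0⊕0⊕1⊕0⊕1⊕0⊕0⊕1⊕1 = 1
p2 = XOR of data positions {3,6,7,10,11,14,15,18,19,22,23,26,27,30,31} = 1⊕0⊕1⊕1⊕1⊕1⊕0⊕1⊕1⊕1⊕1⊕0⊕0⊕0⊕1 = 0
p4 = XOR of data positions {5,6,7,12,13,14,15,20,21,22,23,28,29,30,31} = 1⊕0⊕1⊕0⊕1⊕1⊕0⊕1⊕0⊕1⊕1⊕0⊕1⊕0⊕1 = 1
p8 = XOR of data positions {9,10,11,12,13,14,15,24,25,26,27,28,29,30,31} = 0⊕1⊕1⊕0⊕1⊕1⊕0⊕1⊕0⊕0⊕0⊕0⊕1⊕0⊕1 = 1
p16 = XOR of data positions {17,18,19,20,21,22,23,24,25,26,27,28,29,30,31} = 0⊕1⊕1⊕1⊕0⊕1⊕1⊕1⊕0⊕0⊕0⊕0⊕1⊕0⊕1 = 0
Codeword b1..b31 = 1011101101101100011101110000101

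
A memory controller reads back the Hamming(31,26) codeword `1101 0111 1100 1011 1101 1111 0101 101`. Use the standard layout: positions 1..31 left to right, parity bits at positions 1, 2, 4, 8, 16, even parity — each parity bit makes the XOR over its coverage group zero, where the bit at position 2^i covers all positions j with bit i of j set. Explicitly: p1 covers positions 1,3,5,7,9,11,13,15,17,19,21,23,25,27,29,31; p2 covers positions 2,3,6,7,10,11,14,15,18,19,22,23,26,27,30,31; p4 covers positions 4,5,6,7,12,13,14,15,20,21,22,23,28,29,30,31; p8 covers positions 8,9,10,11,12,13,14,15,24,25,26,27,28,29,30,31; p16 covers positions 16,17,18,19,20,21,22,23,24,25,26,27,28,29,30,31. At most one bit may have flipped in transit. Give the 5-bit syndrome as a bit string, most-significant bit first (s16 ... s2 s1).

00000

s1: b1⊕b3⊕b5⊕b7⊕b9⊕b11⊕b13⊕b15⊕b17⊕b19⊕b21⊕b23⊕b25⊕b27⊕b29⊕b31 = 1⊕0⊕0⊕1⊕1⊕0⊕1⊕1⊕1⊕0⊕1⊕1⊕0⊕0⊕1⊕1 = 0
s2: b2⊕b3⊕b6⊕b7⊕b10⊕b11⊕b14⊕b15⊕b18⊕b19⊕b22⊕b23⊕b26⊕b27⊕b30⊕b31 = 1⊕0⊕1⊕1⊕1⊕0⊕0⊕1⊕1⊕0⊕1⊕1⊕1⊕0⊕0⊕1 = 0
s4: b4⊕b5⊕b6⊕b7⊕b12⊕b13⊕b14⊕b15⊕b20⊕b21⊕b22⊕b23⊕b28⊕b29⊕b30⊕b31 = 1⊕0⊕1⊕1⊕0⊕1⊕0⊕1⊕1⊕1⊕1⊕1⊕1⊕1⊕0⊕1 = 0
s8: b8⊕b9⊕b10⊕b11⊕b12⊕b13⊕b14⊕b15⊕b24⊕b25⊕b26⊕b27⊕b28⊕b29⊕b30⊕b31 = 1⊕1⊕1⊕0⊕0⊕1⊕0⊕1⊕1⊕0⊕1⊕0⊕1⊕1⊕0⊕1 = 0
s16: b16⊕b17⊕b18⊕b19⊕b20⊕b21⊕b22⊕b23⊕b24⊕b25⊕b26⊕b27⊕b28⊕b29⊕b30⊕b31 = 1⊕1⊕1⊕0⊕1⊕1⊕1⊕1⊕1⊕0⊕1⊕0⊕1⊕1⊕0⊕1 = 0
Syndrome (s16...s1) = 00000 → position 0 (no error).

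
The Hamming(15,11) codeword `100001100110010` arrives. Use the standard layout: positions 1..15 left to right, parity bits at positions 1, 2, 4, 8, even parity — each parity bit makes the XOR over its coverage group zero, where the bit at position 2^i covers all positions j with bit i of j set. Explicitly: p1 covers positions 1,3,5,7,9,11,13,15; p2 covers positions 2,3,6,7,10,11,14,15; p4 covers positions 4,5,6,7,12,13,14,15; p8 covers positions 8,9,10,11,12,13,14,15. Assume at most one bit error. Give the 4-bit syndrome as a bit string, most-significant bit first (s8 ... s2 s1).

1111

s1: b1⊕b3⊕b5⊕b7⊕b9⊕b11⊕b13⊕b15 = 1⊕0⊕0⊕1⊕0⊕1⊕0⊕0 = 1
s2: b2⊕b3⊕b6⊕b7⊕b10⊕b11⊕b14⊕b15 = 0⊕0⊕1⊕1⊕1⊕1⊕1⊕0 = 1
s4: b4⊕b5⊕b6⊕b7⊕b12⊕b13⊕b14⊕b15 = 0⊕0⊕1⊕1⊕0⊕0⊕1⊕0 = 1
s8: b8⊕b9⊕b10⊕b11⊕b12⊕b13⊕b14⊕b15 = 0⊕0⊕1⊕1⊕0⊕0⊕1⊕0 = 1
Syndrome (s8...s1) = 1111 → position 15.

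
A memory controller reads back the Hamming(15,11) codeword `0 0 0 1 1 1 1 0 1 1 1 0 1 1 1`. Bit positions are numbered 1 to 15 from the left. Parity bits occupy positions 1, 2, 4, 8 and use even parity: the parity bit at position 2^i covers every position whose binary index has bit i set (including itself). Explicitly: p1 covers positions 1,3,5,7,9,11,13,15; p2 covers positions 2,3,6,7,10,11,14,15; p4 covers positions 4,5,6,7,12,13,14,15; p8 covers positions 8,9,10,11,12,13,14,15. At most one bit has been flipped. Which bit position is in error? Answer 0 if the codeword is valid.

s1: b1⊕b3⊕b5⊕b7⊕b9⊕b11⊕b13⊕b15 = 0⊕0⊕1⊕1⊕1⊕1⊕1⊕1 = 0
s2: b2⊕b3⊕b6⊕b7⊕b10⊕b11⊕b14⊕b15 = 0⊕0⊕1⊕1⊕1⊕1⊕1⊕1 = 0
s4: b4⊕b5⊕b6⊕b7⊕b12⊕b13⊕b14⊕b15 = 1⊕1⊕1⊕1⊕0⊕1⊕1⊕1 = 1
s8: b8⊕b9⊕b10⊕b11⊕b12⊕b13⊕b14⊕b15 = 0⊕1⊕1⊕1⊕0⊕1⊕1⊕1 = 0
Syndrome (s8...s1) = 0100 → position 4.

4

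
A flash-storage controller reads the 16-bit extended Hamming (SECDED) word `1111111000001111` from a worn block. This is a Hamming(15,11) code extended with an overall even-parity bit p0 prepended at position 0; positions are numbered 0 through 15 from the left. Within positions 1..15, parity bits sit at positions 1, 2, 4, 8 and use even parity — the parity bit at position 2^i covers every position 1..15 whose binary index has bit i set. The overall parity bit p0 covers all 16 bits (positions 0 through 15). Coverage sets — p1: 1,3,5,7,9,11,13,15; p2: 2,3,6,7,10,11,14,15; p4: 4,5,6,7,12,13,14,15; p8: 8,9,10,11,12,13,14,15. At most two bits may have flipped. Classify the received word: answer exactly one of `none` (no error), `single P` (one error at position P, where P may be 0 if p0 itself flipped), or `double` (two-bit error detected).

single 7

s1: b1⊕b3⊕b5⊕b7⊕b9⊕b11⊕b13⊕b15 = 1⊕1⊕1⊕0⊕0⊕0⊕1⊕1 = 1
s2: b2⊕b3⊕b6⊕b7⊕b10⊕b11⊕b14⊕b15 = 1⊕1⊕1⊕0⊕0⊕0⊕1⊕1 = 1
s4: b4⊕b5⊕b6⊕b7⊕b12⊕b13⊕b14⊕b15 = 1⊕1⊕1⊕0⊕1⊕1⊕1⊕1 = 1
s8: b8⊕b9⊕b10⊕b11⊕b12⊕b13⊕b14⊕b15 = 0⊕0⊕0⊕0⊕1⊕1⊕1⊕1 = 0
Syndrome (s8...s1) = 0111 → position 7.
Overall parity (XOR of all 16 bits, including p0): 1⊕1⊕1⊕1⊕1⊕1⊕1⊕0⊕0⊕0⊕0⊕0⊕1⊕1⊕1⊕1 = 1
Overall=1, syndrome position=7 → single-bit error at position 7.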